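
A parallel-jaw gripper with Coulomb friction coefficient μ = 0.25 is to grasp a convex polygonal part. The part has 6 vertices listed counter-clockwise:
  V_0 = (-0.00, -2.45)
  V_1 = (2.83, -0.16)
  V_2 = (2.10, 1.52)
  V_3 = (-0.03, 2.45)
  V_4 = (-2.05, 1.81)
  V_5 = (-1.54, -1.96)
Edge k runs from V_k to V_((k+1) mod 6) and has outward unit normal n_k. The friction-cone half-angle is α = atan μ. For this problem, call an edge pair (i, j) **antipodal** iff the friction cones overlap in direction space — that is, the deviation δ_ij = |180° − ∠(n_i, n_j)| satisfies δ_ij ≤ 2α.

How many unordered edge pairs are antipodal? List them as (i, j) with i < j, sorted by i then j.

α = atan 0.25 = 14.04°;  2α = 28.07°
n_0 = (+0.6290, -0.7774)
n_1 = (+0.9172, +0.3985)
n_2 = (+0.4001, +0.9165)
n_3 = (-0.3020, +0.9533)
n_4 = (-0.9910, -0.1341)
n_5 = (-0.3032, -0.9529)
  (0,1): δ = 105.49°  ·
  (0,2): δ = 62.57°  ·
  (0,3): δ = 21.40°  ✓
  (0,4): δ = 58.72°  ·
  (0,5): δ = 123.37°  ·
  (1,2): δ = 137.07°  ·
  (1,3): δ = 95.91°  ·
  (1,4): δ = 15.78°  ✓
  (1,5): δ = 48.86°  ·
  (2,3): δ = 138.83°  ·
  (2,4): δ = 58.71°  ·
  (2,5): δ = 5.94°  ✓
  (3,4): δ = 99.88°  ·
  (3,5): δ = 35.23°  ·
  (4,5): δ = 115.35°  ·
antipodal pairs: 3

count = 3; pairs: (0,3), (1,4), (2,5)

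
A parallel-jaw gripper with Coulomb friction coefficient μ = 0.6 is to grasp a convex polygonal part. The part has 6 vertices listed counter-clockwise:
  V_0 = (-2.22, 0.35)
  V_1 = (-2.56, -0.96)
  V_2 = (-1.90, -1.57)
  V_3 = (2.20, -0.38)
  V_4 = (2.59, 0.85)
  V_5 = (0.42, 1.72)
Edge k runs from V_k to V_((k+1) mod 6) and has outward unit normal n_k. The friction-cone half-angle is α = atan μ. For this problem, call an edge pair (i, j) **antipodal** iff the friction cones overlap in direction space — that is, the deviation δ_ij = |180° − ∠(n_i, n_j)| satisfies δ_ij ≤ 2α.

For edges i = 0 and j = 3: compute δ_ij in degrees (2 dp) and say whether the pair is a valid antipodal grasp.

δ = 3.04°, valid

α = atan 0.6 = 30.96°;  2α = 61.93°
edge 0: e_0 = (-0.34, -1.31);  n_0 = (-0.9679, +0.2512)
edge 3: e_3 = (+0.39, +1.23);  n_3 = (+0.9532, -0.3022)
∠(n_0, n_3) = 176.96°
δ = |180° − 176.96°| = 3.04°
3.04° ≤ 2α = 61.93°  →  valid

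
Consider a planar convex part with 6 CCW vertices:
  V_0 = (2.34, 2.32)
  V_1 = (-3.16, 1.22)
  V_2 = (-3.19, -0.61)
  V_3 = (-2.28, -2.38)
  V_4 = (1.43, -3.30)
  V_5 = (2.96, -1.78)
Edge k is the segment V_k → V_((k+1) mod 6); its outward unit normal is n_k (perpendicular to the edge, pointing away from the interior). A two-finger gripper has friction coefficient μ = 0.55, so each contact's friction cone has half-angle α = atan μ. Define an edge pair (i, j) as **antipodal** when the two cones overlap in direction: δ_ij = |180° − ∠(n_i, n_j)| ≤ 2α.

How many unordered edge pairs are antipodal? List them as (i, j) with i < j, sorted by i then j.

count = 5; pairs: (0,3), (0,4), (1,4), (1,5), (2,5)

α = atan 0.55 = 28.81°;  2α = 57.62°
n_0 = (-0.1961, +0.9806)
n_1 = (-0.9999, +0.0164)
n_2 = (-0.8893, -0.4572)
n_3 = (-0.2407, -0.9706)
n_4 = (+0.7048, -0.7094)
n_5 = (+0.9888, +0.1495)
  (0,1): δ = 102.25°  ·
  (0,2): δ = 74.10°  ·
  (0,3): δ = 25.24°  ✓
  (0,4): δ = 33.50°  ✓
  (0,5): δ = 87.29°  ·
  (1,2): δ = 151.85°  ·
  (1,3): δ = 102.99°  ·
  (1,4): δ = 44.25°  ✓
  (1,5): δ = 9.54°  ✓
  (2,3): δ = 131.14°  ·
  (2,4): δ = 72.40°  ·
  (2,5): δ = 18.61°  ✓
  (3,4): δ = 121.26°  ·
  (3,5): δ = 67.47°  ·
  (4,5): δ = 126.21°  ·
antipodal pairs: 5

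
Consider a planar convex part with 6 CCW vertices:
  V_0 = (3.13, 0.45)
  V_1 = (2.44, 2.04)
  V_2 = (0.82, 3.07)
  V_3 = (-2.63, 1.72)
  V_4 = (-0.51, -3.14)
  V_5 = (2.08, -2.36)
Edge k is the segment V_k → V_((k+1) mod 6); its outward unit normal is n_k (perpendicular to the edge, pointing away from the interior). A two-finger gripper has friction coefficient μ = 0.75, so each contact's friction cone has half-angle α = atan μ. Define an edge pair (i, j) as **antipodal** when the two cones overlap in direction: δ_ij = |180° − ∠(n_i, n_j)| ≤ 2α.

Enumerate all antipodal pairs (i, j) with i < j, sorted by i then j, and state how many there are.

α = atan 0.75 = 36.87°;  2α = 73.74°
n_0 = (+0.9173, +0.3981)
n_1 = (+0.5365, +0.8439)
n_2 = (-0.3644, +0.9312)
n_3 = (-0.9166, -0.3998)
n_4 = (+0.2884, -0.9575)
n_5 = (+0.9367, -0.3500)
  (0,1): δ = 145.91°  ·
  (0,2): δ = 92.09°  ·
  (0,3): δ = 0.11°  ✓
  (0,4): δ = 83.30°  ·
  (0,5): δ = 136.05°  ·
  (1,2): δ = 126.18°  ·
  (1,3): δ = 33.98°  ✓
  (1,4): δ = 49.21°  ✓
  (1,5): δ = 101.96°  ·
  (2,3): δ = 87.80°  ·
  (2,4): δ = 4.61°  ✓
  (2,5): δ = 48.14°  ✓
  (3,4): δ = 96.81°  ·
  (3,5): δ = 44.06°  ✓
  (4,5): δ = 127.25°  ·
antipodal pairs: 6

count = 6; pairs: (0,3), (1,3), (1,4), (2,4), (2,5), (3,5)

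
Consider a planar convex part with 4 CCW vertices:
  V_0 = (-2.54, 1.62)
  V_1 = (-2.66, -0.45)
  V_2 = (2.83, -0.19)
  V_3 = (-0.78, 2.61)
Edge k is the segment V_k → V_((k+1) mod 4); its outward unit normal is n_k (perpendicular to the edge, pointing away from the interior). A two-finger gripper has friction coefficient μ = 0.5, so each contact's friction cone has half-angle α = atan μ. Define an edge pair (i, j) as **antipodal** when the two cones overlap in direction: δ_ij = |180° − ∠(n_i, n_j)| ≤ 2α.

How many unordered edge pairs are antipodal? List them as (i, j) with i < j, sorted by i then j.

α = atan 0.5 = 26.57°;  2α = 53.13°
n_0 = (-0.9983, +0.0579)
n_1 = (+0.0473, -0.9989)
n_2 = (+0.6129, +0.7902)
n_3 = (-0.4903, +0.8716)
  (0,1): δ = 83.97°  ·
  (0,2): δ = 55.52°  ·
  (0,3): δ = 122.68°  ·
  (1,2): δ = 40.51°  ✓
  (1,3): δ = 26.65°  ✓
  (2,3): δ = 112.84°  ·
antipodal pairs: 2

count = 2; pairs: (1,2), (1,3)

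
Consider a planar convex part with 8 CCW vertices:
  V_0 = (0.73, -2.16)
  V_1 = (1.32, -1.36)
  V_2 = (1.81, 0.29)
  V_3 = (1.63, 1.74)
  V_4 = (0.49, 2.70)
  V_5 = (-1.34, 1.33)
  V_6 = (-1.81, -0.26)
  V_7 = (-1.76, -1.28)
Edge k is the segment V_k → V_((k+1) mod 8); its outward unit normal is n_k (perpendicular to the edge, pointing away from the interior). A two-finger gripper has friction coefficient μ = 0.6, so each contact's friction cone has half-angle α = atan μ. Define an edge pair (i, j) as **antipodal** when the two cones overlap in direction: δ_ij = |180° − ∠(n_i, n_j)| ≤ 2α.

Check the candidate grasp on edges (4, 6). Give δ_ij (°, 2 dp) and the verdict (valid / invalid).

α = atan 0.6 = 30.96°;  2α = 61.93°
edge 4: e_4 = (-1.83, -1.37);  n_4 = (-0.5993, +0.8005)
edge 6: e_6 = (+0.05, -1.02);  n_6 = (-0.9988, -0.0490)
∠(n_4, n_6) = 55.99°
δ = |180° − 55.99°| = 124.01°
124.01° > 2α = 61.93°  →  invalid

δ = 124.01°, invalid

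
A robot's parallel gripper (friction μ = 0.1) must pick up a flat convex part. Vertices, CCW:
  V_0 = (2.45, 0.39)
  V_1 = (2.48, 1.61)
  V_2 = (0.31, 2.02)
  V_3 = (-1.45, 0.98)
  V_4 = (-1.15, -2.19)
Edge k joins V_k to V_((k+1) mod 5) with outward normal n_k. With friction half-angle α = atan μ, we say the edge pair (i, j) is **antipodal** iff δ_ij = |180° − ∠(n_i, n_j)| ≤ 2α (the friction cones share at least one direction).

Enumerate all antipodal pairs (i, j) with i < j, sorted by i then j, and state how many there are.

α = atan 0.1 = 5.71°;  2α = 11.42°
n_0 = (+0.9997, -0.0246)
n_1 = (+0.1857, +0.9826)
n_2 = (-0.5087, +0.8609)
n_3 = (-0.9956, -0.0942)
n_4 = (+0.5825, -0.8128)
  (0,1): δ = 99.29°  ·
  (0,2): δ = 58.01°  ·
  (0,3): δ = 6.81°  ✓
  (0,4): δ = 127.04°  ·
  (1,2): δ = 138.72°  ·
  (1,3): δ = 73.89°  ·
  (1,4): δ = 46.33°  ·
  (2,3): δ = 115.17°  ·
  (2,4): δ = 5.05°  ✓
  (3,4): δ = 59.78°  ·
antipodal pairs: 2

count = 2; pairs: (0,3), (2,4)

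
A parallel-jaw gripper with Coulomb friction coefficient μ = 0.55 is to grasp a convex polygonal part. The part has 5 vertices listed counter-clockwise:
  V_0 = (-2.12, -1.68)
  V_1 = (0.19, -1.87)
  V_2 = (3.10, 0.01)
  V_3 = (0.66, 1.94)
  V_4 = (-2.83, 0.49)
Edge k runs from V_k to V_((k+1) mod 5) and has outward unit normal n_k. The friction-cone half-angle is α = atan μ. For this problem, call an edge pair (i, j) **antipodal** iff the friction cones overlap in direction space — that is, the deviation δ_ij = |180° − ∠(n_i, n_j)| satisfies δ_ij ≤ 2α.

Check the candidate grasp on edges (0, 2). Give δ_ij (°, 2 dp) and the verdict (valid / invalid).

α = atan 0.55 = 28.81°;  2α = 57.62°
edge 0: e_0 = (+2.31, -0.19);  n_0 = (-0.0820, -0.9966)
edge 2: e_2 = (-2.44, +1.93);  n_2 = (+0.6204, +0.7843)
∠(n_0, n_2) = 146.36°
δ = |180° − 146.36°| = 33.64°
33.64° ≤ 2α = 57.62°  →  valid

δ = 33.64°, valid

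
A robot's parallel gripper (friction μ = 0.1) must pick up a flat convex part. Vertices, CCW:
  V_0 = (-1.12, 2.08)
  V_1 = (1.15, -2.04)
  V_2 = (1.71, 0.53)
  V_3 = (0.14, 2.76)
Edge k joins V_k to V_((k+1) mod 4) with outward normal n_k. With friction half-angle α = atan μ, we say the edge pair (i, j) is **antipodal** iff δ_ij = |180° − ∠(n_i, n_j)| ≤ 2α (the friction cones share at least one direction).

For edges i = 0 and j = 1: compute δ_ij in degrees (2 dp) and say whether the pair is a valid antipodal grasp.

δ = 41.15°, invalid

α = atan 0.1 = 5.71°;  2α = 11.42°
edge 0: e_0 = (+2.27, -4.12);  n_0 = (-0.8759, -0.4826)
edge 1: e_1 = (+0.56, +2.57);  n_1 = (+0.9771, -0.2129)
∠(n_0, n_1) = 138.85°
δ = |180° − 138.85°| = 41.15°
41.15° > 2α = 11.42°  →  invalid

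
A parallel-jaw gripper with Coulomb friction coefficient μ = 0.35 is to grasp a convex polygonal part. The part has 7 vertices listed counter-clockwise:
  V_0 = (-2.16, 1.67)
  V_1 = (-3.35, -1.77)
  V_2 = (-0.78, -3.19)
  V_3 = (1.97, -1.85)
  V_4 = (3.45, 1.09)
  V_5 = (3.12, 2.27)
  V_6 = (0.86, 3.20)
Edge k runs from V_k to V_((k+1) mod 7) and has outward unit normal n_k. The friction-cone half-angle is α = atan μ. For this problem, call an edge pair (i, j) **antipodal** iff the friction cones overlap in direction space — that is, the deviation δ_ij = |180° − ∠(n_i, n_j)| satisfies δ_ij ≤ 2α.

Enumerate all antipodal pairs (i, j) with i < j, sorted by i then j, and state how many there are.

α = atan 0.35 = 19.29°;  2α = 38.58°
n_0 = (-0.9451, +0.3269)
n_1 = (-0.4836, -0.8753)
n_2 = (+0.4380, -0.8990)
n_3 = (+0.8932, -0.4496)
n_4 = (+0.9630, +0.2693)
n_5 = (+0.3805, +0.9248)
n_6 = (-0.4519, +0.8921)
  (0,1): δ = 99.84°  ·
  (0,2): δ = 44.94°  ·
  (0,3): δ = 7.64°  ✓
  (0,4): δ = 34.71°  ✓
  (0,5): δ = 86.71°  ·
  (0,6): δ = 135.95°  ·
  (1,2): δ = 125.10°  ·
  (1,3): δ = 87.80°  ·
  (1,4): δ = 45.45°  ·
  (1,5): δ = 6.55°  ✓
  (1,6): δ = 55.79°  ·
  (2,3): δ = 142.70°  ·
  (2,4): δ = 100.35°  ·
  (2,5): δ = 48.35°  ·
  (2,6): δ = 0.89°  ✓
  (3,4): δ = 137.66°  ·
  (3,5): δ = 85.65°  ·
  (3,6): δ = 36.41°  ✓
  (4,5): δ = 127.99°  ·
  (4,6): δ = 78.76°  ·
  (5,6): δ = 130.76°  ·
antipodal pairs: 5

count = 5; pairs: (0,3), (0,4), (1,5), (2,6), (3,6)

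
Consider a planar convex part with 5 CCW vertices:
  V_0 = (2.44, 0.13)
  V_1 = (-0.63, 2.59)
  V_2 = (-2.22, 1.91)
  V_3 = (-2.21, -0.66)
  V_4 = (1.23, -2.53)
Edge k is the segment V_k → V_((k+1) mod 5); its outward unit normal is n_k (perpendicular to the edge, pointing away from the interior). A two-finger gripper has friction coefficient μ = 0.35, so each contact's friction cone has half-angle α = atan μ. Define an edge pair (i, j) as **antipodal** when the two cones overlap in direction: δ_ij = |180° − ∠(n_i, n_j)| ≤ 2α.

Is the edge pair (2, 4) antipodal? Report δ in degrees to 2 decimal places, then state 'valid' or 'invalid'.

δ = 24.68°, valid

α = atan 0.35 = 19.29°;  2α = 38.58°
edge 2: e_2 = (+0.01, -2.57);  n_2 = (-1.0000, -0.0039)
edge 4: e_4 = (+1.21, +2.66);  n_4 = (+0.9102, -0.4141)
∠(n_2, n_4) = 155.32°
δ = |180° − 155.32°| = 24.68°
24.68° ≤ 2α = 38.58°  →  valid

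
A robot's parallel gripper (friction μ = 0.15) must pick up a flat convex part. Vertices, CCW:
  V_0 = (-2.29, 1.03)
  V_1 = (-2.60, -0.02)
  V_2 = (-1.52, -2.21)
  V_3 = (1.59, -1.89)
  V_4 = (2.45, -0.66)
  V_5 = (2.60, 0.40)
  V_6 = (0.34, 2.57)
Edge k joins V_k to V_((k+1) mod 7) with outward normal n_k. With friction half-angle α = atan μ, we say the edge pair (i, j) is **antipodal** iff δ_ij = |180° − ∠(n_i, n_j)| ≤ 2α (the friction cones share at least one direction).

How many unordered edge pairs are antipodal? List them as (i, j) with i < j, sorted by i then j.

count = 1; pairs: (0,4)

α = atan 0.15 = 8.53°;  2α = 17.06°
n_0 = (-0.9591, +0.2832)
n_1 = (-0.8969, -0.4423)
n_2 = (+0.1024, -0.9947)
n_3 = (+0.8195, -0.5730)
n_4 = (+0.9901, -0.1401)
n_5 = (+0.6926, +0.7213)
n_6 = (-0.5053, +0.8629)
  (0,1): δ = 137.30°  ·
  (0,2): δ = 67.68°  ·
  (0,3): δ = 18.51°  ·
  (0,4): δ = 8.39°  ✓
  (0,5): δ = 62.61°  ·
  (0,6): δ = 136.80°  ·
  (1,2): δ = 110.38°  ·
  (1,3): δ = 61.21°  ·
  (1,4): δ = 34.30°  ·
  (1,5): δ = 19.91°  ·
  (1,6): δ = 94.10°  ·
  (2,3): δ = 130.84°  ·
  (2,4): δ = 103.93°  ·
  (2,5): δ = 49.71°  ·
  (2,6): δ = 24.48°  ·
  (3,4): δ = 153.09°  ·
  (3,5): δ = 98.88°  ·
  (3,6): δ = 24.69°  ·
  (4,5): δ = 125.78°  ·
  (4,6): δ = 51.59°  ·
  (5,6): δ = 105.81°  ·
antipodal pairs: 1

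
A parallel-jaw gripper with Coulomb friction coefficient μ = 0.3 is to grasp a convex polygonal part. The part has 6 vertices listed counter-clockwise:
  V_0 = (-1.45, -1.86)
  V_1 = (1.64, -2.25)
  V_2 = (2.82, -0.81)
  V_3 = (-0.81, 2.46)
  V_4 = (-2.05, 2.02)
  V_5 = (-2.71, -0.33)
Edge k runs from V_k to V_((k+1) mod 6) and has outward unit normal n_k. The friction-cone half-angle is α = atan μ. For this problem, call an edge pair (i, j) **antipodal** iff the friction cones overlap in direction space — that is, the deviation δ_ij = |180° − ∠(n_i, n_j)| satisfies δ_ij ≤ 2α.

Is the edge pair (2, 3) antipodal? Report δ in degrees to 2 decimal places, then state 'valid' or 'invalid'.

δ = 118.45°, invalid

α = atan 0.3 = 16.70°;  2α = 33.40°
edge 2: e_2 = (-3.63, +3.27);  n_2 = (+0.6693, +0.7430)
edge 3: e_3 = (-1.24, -0.44);  n_3 = (-0.3344, +0.9424)
∠(n_2, n_3) = 61.55°
δ = |180° − 61.55°| = 118.45°
118.45° > 2α = 33.40°  →  invalid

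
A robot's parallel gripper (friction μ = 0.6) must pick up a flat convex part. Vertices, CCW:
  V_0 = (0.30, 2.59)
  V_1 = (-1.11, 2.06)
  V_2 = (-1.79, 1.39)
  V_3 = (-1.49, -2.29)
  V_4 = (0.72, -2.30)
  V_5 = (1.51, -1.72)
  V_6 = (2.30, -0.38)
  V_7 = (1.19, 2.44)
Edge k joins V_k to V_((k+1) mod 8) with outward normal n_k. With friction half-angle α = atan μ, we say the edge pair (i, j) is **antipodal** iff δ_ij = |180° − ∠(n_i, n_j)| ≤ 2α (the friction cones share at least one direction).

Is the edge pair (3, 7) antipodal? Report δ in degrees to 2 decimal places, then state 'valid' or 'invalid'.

δ = 9.31°, valid

α = atan 0.6 = 30.96°;  2α = 61.93°
edge 3: e_3 = (+2.21, -0.01);  n_3 = (-0.0045, -1.0000)
edge 7: e_7 = (-0.89, +0.15);  n_7 = (+0.1662, +0.9861)
∠(n_3, n_7) = 170.69°
δ = |180° − 170.69°| = 9.31°
9.31° ≤ 2α = 61.93°  →  valid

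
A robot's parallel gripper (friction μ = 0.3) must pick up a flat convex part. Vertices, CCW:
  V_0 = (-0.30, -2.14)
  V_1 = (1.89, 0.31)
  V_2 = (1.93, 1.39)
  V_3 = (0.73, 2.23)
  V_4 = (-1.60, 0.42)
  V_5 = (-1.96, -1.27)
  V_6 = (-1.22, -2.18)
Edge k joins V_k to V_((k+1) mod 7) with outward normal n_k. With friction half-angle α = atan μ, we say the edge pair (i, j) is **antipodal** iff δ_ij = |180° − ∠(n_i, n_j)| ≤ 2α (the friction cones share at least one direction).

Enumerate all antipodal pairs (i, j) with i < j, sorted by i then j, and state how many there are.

α = atan 0.3 = 16.70°;  2α = 33.40°
n_0 = (+0.7456, -0.6664)
n_1 = (+0.9993, -0.0370)
n_2 = (+0.5735, +0.8192)
n_3 = (-0.6135, +0.7897)
n_4 = (-0.9781, +0.2083)
n_5 = (-0.7759, -0.6309)
n_6 = (+0.0434, -0.9991)
  (0,1): δ = 140.33°  ·
  (0,2): δ = 83.20°  ·
  (0,3): δ = 10.37°  ✓
  (0,4): δ = 29.77°  ✓
  (0,5): δ = 80.91°  ·
  (0,6): δ = 134.28°  ·
  (1,2): δ = 122.87°  ·
  (1,3): δ = 50.04°  ·
  (1,4): δ = 9.90°  ✓
  (1,5): δ = 41.24°  ·
  (1,6): δ = 94.61°  ·
  (2,3): δ = 107.17°  ·
  (2,4): δ = 67.03°  ·
  (2,5): δ = 15.89°  ✓
  (2,6): δ = 37.48°  ·
  (3,4): δ = 139.87°  ·
  (3,5): δ = 88.72°  ·
  (3,6): δ = 35.35°  ·
  (4,5): δ = 128.86°  ·
  (4,6): δ = 75.49°  ·
  (5,6): δ = 126.63°  ·
antipodal pairs: 4

count = 4; pairs: (0,3), (0,4), (1,4), (2,5)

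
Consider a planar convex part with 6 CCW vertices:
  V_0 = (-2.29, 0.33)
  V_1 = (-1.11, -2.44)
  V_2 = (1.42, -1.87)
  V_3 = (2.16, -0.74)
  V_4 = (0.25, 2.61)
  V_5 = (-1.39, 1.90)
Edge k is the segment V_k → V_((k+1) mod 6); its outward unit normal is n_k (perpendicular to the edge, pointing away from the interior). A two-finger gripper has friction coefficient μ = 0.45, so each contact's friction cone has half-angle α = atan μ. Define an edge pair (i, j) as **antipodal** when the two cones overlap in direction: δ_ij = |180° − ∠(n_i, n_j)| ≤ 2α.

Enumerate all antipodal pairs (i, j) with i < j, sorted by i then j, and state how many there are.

count = 5; pairs: (0,3), (1,4), (1,5), (2,4), (2,5)

α = atan 0.45 = 24.23°;  2α = 48.46°
n_0 = (-0.9200, -0.3919)
n_1 = (+0.2198, -0.9755)
n_2 = (+0.8366, -0.5478)
n_3 = (+0.8687, +0.4953)
n_4 = (-0.3973, +0.9177)
n_5 = (-0.8676, +0.4973)
  (0,1): δ = 100.38°  ·
  (0,2): δ = 56.29°  ·
  (0,3): δ = 6.62°  ✓
  (0,4): δ = 90.34°  ·
  (0,5): δ = 127.10°  ·
  (1,2): δ = 135.92°  ·
  (1,3): δ = 73.01°  ·
  (1,4): δ = 10.71°  ✓
  (1,5): δ = 47.48°  ✓
  (2,3): δ = 117.09°  ·
  (2,4): δ = 33.37°  ✓
  (2,5): δ = 3.40°  ✓
  (3,4): δ = 96.28°  ·
  (3,5): δ = 59.51°  ·
  (4,5): δ = 143.23°  ·
antipodal pairs: 5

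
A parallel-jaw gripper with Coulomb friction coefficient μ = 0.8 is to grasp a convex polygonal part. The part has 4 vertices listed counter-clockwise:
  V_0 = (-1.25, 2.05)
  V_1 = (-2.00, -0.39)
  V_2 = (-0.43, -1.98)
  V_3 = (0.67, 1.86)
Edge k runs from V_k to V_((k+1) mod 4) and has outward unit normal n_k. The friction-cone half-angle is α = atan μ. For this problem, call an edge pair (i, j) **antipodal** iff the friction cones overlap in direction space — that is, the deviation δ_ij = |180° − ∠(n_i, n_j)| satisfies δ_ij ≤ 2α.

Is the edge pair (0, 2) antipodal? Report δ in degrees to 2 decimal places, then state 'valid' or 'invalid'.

α = atan 0.8 = 38.66°;  2α = 77.32°
edge 0: e_0 = (-0.75, -2.44);  n_0 = (-0.9559, +0.2938)
edge 2: e_2 = (+1.10, +3.84);  n_2 = (+0.9613, -0.2754)
∠(n_0, n_2) = 178.90°
δ = |180° − 178.90°| = 1.10°
1.10° ≤ 2α = 77.32°  →  valid

δ = 1.10°, valid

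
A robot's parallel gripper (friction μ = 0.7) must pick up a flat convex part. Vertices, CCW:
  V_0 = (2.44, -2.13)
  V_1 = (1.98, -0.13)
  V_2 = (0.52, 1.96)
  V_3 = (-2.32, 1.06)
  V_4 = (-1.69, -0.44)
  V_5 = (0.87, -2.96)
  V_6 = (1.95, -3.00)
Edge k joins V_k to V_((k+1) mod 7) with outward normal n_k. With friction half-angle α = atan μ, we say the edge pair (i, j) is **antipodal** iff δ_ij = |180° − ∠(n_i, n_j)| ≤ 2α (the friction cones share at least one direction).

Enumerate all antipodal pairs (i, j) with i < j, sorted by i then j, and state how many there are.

α = atan 0.7 = 34.99°;  2α = 69.98°
n_0 = (+0.9746, +0.2241)
n_1 = (+0.8198, +0.5727)
n_2 = (-0.3021, +0.9533)
n_3 = (-0.9220, -0.3872)
n_4 = (-0.7015, -0.7127)
n_5 = (-0.0370, -0.9993)
n_6 = (+0.8713, -0.4907)
  (0,1): δ = 158.02°  ·
  (0,2): δ = 85.37°  ·
  (0,3): δ = 9.83°  ✓
  (0,4): δ = 32.50°  ✓
  (0,5): δ = 74.93°  ·
  (0,6): δ = 137.66°  ·
  (1,2): δ = 107.35°  ·
  (1,3): δ = 12.15°  ✓
  (1,4): δ = 10.51°  ✓
  (1,5): δ = 52.94°  ✓
  (1,6): δ = 115.67°  ·
  (2,3): δ = 84.80°  ·
  (2,4): δ = 62.13°  ✓
  (2,5): δ = 19.70°  ✓
  (2,6): δ = 43.03°  ✓
  (3,4): δ = 157.33°  ·
  (3,5): δ = 114.90°  ·
  (3,6): δ = 52.17°  ✓
  (4,5): δ = 137.57°  ·
  (4,6): δ = 74.84°  ·
  (5,6): δ = 117.27°  ·
antipodal pairs: 9

count = 9; pairs: (0,3), (0,4), (1,3), (1,4), (1,5), (2,4), (2,5), (2,6), (3,6)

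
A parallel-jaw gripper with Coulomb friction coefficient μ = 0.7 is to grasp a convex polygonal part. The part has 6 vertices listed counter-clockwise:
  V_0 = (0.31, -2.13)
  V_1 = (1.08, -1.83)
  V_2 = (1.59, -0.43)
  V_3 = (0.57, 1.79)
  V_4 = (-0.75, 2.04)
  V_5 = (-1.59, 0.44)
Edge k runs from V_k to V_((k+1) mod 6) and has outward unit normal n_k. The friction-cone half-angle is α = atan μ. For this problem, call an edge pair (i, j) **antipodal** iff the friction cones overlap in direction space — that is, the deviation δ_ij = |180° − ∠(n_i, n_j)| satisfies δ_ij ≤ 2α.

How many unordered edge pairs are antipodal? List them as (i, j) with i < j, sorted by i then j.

α = atan 0.7 = 34.99°;  2α = 69.98°
n_0 = (+0.3630, -0.9318)
n_1 = (+0.9396, -0.3423)
n_2 = (+0.9087, +0.4175)
n_3 = (+0.1861, +0.9825)
n_4 = (-0.8854, +0.4648)
n_5 = (-0.8041, -0.5945)
  (0,1): δ = 131.30°  ·
  (0,2): δ = 86.61°  ·
  (0,3): δ = 32.01°  ✓
  (0,4): δ = 41.01°  ✓
  (0,5): δ = 105.19°  ·
  (1,2): δ = 135.31°  ·
  (1,3): δ = 80.71°  ·
  (1,4): δ = 7.68°  ✓
  (1,5): δ = 56.49°  ✓
  (2,3): δ = 125.40°  ·
  (2,4): δ = 52.38°  ✓
  (2,5): δ = 11.80°  ✓
  (3,4): δ = 106.98°  ·
  (3,5): δ = 42.80°  ✓
  (4,5): δ = 115.83°  ·
antipodal pairs: 7

count = 7; pairs: (0,3), (0,4), (1,4), (1,5), (2,4), (2,5), (3,5)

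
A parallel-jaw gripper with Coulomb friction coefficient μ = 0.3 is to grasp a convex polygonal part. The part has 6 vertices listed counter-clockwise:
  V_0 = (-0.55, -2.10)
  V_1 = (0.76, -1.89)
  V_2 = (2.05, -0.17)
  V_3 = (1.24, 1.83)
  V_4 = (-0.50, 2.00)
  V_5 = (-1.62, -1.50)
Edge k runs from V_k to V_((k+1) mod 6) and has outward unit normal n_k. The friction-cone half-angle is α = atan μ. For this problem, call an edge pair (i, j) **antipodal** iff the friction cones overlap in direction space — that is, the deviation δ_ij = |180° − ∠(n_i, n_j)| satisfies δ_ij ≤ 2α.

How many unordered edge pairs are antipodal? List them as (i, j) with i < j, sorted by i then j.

count = 3; pairs: (0,3), (1,4), (3,5)

α = atan 0.3 = 16.70°;  2α = 33.40°
n_0 = (+0.1583, -0.9874)
n_1 = (+0.8000, -0.6000)
n_2 = (+0.9269, +0.3754)
n_3 = (+0.0972, +0.9953)
n_4 = (-0.9524, +0.3048)
n_5 = (-0.4891, -0.8722)
  (0,1): δ = 135.98°  ·
  (0,2): δ = 77.06°  ·
  (0,3): δ = 14.69°  ✓
  (0,4): δ = 63.15°  ·
  (0,5): δ = 141.61°  ·
  (1,2): δ = 121.08°  ·
  (1,3): δ = 58.71°  ·
  (1,4): δ = 19.13°  ✓
  (1,5): δ = 97.59°  ·
  (2,3): δ = 117.63°  ·
  (2,4): δ = 39.79°  ·
  (2,5): δ = 38.67°  ·
  (3,4): δ = 102.16°  ·
  (3,5): δ = 23.70°  ✓
  (4,5): δ = 101.54°  ·
antipodal pairs: 3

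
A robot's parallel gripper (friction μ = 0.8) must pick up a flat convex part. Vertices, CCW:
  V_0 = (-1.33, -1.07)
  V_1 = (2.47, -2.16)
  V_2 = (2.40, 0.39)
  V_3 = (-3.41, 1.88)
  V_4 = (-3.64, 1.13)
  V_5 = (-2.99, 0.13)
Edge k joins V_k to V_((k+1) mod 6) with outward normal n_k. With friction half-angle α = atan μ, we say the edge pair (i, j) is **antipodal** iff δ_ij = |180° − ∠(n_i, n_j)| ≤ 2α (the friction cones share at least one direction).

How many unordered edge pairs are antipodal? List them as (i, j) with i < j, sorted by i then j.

count = 7; pairs: (0,1), (0,2), (1,3), (1,4), (1,5), (2,4), (2,5)

α = atan 0.8 = 38.66°;  2α = 77.32°
n_0 = (-0.2757, -0.9612)
n_1 = (+0.9996, +0.0274)
n_2 = (+0.2484, +0.9687)
n_3 = (-0.9561, +0.2932)
n_4 = (-0.8384, -0.5450)
n_5 = (-0.5858, -0.8104)
  (0,1): δ = 72.42°  ✓
  (0,2): δ = 1.62°  ✓
  (0,3): δ = 88.96°  ·
  (0,4): δ = 139.03°  ·
  (0,5): δ = 160.14°  ·
  (1,2): δ = 105.96°  ·
  (1,3): δ = 18.62°  ✓
  (1,4): δ = 31.45°  ✓
  (1,5): δ = 52.56°  ✓
  (2,3): δ = 92.67°  ·
  (2,4): δ = 42.59°  ✓
  (2,5): δ = 21.48°  ✓
  (3,4): δ = 129.93°  ·
  (3,5): δ = 108.81°  ·
  (4,5): δ = 158.89°  ·
antipodal pairs: 7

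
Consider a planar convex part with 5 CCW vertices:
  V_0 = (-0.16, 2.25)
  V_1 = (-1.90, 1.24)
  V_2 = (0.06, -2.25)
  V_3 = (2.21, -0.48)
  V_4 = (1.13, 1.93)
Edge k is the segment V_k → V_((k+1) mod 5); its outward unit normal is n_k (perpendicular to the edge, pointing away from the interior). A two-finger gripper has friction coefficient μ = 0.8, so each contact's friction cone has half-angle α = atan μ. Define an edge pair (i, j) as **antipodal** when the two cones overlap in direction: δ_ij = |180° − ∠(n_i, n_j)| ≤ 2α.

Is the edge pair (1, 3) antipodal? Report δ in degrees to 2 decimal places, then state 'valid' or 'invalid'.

α = atan 0.8 = 38.66°;  2α = 77.32°
edge 1: e_1 = (+1.96, -3.49);  n_1 = (-0.8719, -0.4897)
edge 3: e_3 = (-1.08, +2.41);  n_3 = (+0.9126, +0.4089)
∠(n_1, n_3) = 174.82°
δ = |180° − 174.82°| = 5.18°
5.18° ≤ 2α = 77.32°  →  valid

δ = 5.18°, valid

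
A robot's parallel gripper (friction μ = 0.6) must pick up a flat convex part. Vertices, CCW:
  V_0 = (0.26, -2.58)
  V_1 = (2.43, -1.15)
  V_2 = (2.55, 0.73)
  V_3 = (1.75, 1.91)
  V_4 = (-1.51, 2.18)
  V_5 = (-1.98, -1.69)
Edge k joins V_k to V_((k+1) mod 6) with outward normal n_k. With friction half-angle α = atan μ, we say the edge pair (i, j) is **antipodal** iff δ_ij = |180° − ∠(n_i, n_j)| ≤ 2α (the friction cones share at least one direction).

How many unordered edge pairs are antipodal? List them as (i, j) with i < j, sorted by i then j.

count = 6; pairs: (0,3), (0,4), (1,4), (2,4), (2,5), (3,5)

α = atan 0.6 = 30.96°;  2α = 61.93°
n_0 = (+0.5503, -0.8350)
n_1 = (+0.9980, -0.0637)
n_2 = (+0.8277, +0.5612)
n_3 = (+0.0825, +0.9966)
n_4 = (-0.9927, +0.1206)
n_5 = (-0.3692, -0.9293)
  (0,1): δ = 127.04°  ·
  (0,2): δ = 89.25°  ·
  (0,3): δ = 38.12°  ✓
  (0,4): δ = 49.69°  ✓
  (0,5): δ = 124.95°  ·
  (1,2): δ = 142.21°  ·
  (1,3): δ = 91.08°  ·
  (1,4): δ = 3.27°  ✓
  (1,5): δ = 71.98°  ·
  (2,3): δ = 128.87°  ·
  (2,4): δ = 41.06°  ✓
  (2,5): δ = 34.20°  ✓
  (3,4): δ = 92.19°  ·
  (3,5): δ = 16.93°  ✓
  (4,5): δ = 104.74°  ·
antipodal pairs: 6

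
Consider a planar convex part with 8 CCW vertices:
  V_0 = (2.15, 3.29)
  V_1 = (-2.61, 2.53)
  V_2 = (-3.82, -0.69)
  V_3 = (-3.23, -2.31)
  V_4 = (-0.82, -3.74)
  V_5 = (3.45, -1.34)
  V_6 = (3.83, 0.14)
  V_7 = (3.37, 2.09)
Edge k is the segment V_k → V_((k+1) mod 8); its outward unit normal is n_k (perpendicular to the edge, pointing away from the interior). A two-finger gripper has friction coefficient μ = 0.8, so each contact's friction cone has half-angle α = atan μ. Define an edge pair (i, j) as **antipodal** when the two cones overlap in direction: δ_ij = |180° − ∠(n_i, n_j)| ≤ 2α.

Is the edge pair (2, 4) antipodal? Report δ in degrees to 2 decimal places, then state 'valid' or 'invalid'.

δ = 80.67°, invalid

α = atan 0.8 = 38.66°;  2α = 77.32°
edge 2: e_2 = (+0.59, -1.62);  n_2 = (-0.9396, -0.3422)
edge 4: e_4 = (+4.27, +2.40);  n_4 = (+0.4900, -0.8717)
∠(n_2, n_4) = 99.33°
δ = |180° − 99.33°| = 80.67°
80.67° > 2α = 77.32°  →  invalid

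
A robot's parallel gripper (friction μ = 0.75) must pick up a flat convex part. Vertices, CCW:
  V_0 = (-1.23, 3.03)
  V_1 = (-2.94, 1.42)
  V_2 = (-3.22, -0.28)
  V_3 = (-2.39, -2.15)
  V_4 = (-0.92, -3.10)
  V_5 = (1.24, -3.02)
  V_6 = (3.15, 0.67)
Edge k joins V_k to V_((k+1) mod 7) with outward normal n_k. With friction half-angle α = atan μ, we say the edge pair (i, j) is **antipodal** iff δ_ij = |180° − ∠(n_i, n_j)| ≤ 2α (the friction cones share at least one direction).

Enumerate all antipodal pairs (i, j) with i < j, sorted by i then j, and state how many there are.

count = 8; pairs: (0,4), (0,5), (1,5), (1,6), (2,5), (2,6), (3,6), (4,6)

α = atan 0.75 = 36.87°;  2α = 73.74°
n_0 = (-0.6855, +0.7281)
n_1 = (-0.9867, +0.1625)
n_2 = (-0.9140, -0.4057)
n_3 = (-0.5428, -0.8399)
n_4 = (+0.0370, -0.9993)
n_5 = (+0.8881, -0.4597)
n_6 = (+0.4743, +0.8803)
  (0,1): δ = 142.63°  ·
  (0,2): δ = 109.34°  ·
  (0,3): δ = 76.15°  ·
  (0,4): δ = 41.15°  ✓
  (0,5): δ = 19.36°  ✓
  (0,6): δ = 108.41°  ·
  (1,2): δ = 146.71°  ·
  (1,3): δ = 113.52°  ·
  (1,4): δ = 78.53°  ·
  (1,5): δ = 18.01°  ✓
  (1,6): δ = 71.04°  ✓
  (2,3): δ = 146.81°  ·
  (2,4): δ = 111.81°  ·
  (2,5): δ = 51.30°  ✓
  (2,6): δ = 37.75°  ✓
  (3,4): δ = 145.01°  ·
  (3,5): δ = 84.49°  ·
  (3,6): δ = 4.56°  ✓
  (4,5): δ = 119.49°  ·
  (4,6): δ = 30.44°  ✓
  (5,6): δ = 90.95°  ·
antipodal pairs: 8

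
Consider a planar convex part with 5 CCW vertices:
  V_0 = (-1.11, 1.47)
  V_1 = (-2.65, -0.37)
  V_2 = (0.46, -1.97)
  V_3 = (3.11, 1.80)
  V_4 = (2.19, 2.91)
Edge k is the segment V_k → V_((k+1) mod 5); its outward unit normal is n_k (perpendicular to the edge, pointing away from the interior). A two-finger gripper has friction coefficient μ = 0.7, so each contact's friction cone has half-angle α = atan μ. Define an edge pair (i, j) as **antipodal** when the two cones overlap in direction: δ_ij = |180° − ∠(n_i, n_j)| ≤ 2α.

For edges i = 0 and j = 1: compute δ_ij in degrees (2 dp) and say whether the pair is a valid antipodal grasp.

α = atan 0.7 = 34.99°;  2α = 69.98°
edge 0: e_0 = (-1.54, -1.84);  n_0 = (-0.7669, +0.6418)
edge 1: e_1 = (+3.11, -1.60);  n_1 = (-0.4575, -0.8892)
∠(n_0, n_1) = 102.70°
δ = |180° − 102.70°| = 77.30°
77.30° > 2α = 69.98°  →  invalid

δ = 77.30°, invalid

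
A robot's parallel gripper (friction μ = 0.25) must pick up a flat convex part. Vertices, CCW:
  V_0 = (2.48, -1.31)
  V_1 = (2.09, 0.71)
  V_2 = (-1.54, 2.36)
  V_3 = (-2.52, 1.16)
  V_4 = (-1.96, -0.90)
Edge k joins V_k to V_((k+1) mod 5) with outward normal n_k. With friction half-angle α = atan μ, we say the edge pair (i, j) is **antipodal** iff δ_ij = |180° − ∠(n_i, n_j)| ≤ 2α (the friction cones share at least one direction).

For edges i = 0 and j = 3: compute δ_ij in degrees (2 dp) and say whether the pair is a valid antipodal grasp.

δ = 4.28°, valid

α = atan 0.25 = 14.04°;  2α = 28.07°
edge 0: e_0 = (-0.39, +2.02);  n_0 = (+0.9819, +0.1896)
edge 3: e_3 = (+0.56, -2.06);  n_3 = (-0.9650, -0.2623)
∠(n_0, n_3) = 175.72°
δ = |180° − 175.72°| = 4.28°
4.28° ≤ 2α = 28.07°  →  valid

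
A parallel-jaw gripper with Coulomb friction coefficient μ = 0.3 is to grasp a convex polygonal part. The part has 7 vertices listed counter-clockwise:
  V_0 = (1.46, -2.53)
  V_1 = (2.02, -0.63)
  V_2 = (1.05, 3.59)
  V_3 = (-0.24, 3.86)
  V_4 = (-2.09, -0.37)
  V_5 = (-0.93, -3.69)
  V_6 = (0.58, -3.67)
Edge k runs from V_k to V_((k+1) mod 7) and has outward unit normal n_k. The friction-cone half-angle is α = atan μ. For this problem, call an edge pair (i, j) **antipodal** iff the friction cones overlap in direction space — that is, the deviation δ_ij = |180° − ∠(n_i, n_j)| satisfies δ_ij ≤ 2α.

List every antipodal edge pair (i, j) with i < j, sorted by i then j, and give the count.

count = 4; pairs: (0,3), (1,4), (2,5), (3,6)

α = atan 0.3 = 16.70°;  2α = 33.40°
n_0 = (+0.9592, -0.2827)
n_1 = (+0.9746, +0.2240)
n_2 = (+0.2049, +0.9788)
n_3 = (-0.9162, +0.4007)
n_4 = (-0.9440, -0.3298)
n_5 = (+0.0132, -0.9999)
n_6 = (+0.7916, -0.6111)
  (0,1): δ = 150.63°  ·
  (0,2): δ = 85.40°  ·
  (0,3): δ = 7.20°  ✓
  (0,4): δ = 35.68°  ·
  (0,5): δ = 107.18°  ·
  (0,6): δ = 158.76°  ·
  (1,2): δ = 114.77°  ·
  (1,3): δ = 36.57°  ·
  (1,4): δ = 6.31°  ✓
  (1,5): δ = 77.81°  ·
  (1,6): δ = 129.39°  ·
  (2,3): δ = 101.80°  ·
  (2,4): δ = 58.92°  ·
  (2,5): δ = 12.58°  ✓
  (2,6): δ = 64.16°  ·
  (3,4): δ = 137.12°  ·
  (3,5): δ = 65.62°  ·
  (3,6): δ = 14.04°  ✓
  (4,5): δ = 108.50°  ·
  (4,6): δ = 56.92°  ·
  (5,6): δ = 128.42°  ·
antipodal pairs: 4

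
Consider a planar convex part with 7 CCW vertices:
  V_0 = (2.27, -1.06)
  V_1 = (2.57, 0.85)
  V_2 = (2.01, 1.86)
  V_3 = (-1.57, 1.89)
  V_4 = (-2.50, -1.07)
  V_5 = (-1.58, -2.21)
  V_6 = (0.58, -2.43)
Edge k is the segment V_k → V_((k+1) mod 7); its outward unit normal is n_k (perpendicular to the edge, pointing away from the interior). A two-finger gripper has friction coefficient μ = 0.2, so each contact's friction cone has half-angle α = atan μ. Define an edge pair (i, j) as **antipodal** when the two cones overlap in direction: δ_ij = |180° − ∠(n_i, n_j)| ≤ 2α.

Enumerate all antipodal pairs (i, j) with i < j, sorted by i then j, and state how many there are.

α = atan 0.2 = 11.31°;  2α = 22.62°
n_0 = (+0.9879, -0.1552)
n_1 = (+0.8746, +0.4849)
n_2 = (+0.0084, +1.0000)
n_3 = (-0.9540, +0.2997)
n_4 = (-0.7782, -0.6280)
n_5 = (-0.1013, -0.9949)
n_6 = (+0.6297, -0.7768)
  (0,1): δ = 142.07°  ·
  (0,2): δ = 81.55°  ·
  (0,3): δ = 8.52°  ✓
  (0,4): δ = 47.83°  ·
  (0,5): δ = 93.11°  ·
  (0,6): δ = 137.96°  ·
  (1,2): δ = 119.49°  ·
  (1,3): δ = 46.45°  ·
  (1,4): δ = 9.90°  ✓
  (1,5): δ = 55.18°  ·
  (1,6): δ = 100.02°  ·
  (2,3): δ = 106.96°  ·
  (2,4): δ = 50.62°  ·
  (2,5): δ = 5.34°  ✓
  (2,6): δ = 39.51°  ·
  (3,4): δ = 123.65°  ·
  (3,5): δ = 78.37°  ·
  (3,6): δ = 33.53°  ·
  (4,5): δ = 134.72°  ·
  (4,6): δ = 89.87°  ·
  (5,6): δ = 135.15°  ·
antipodal pairs: 3

count = 3; pairs: (0,3), (1,4), (2,5)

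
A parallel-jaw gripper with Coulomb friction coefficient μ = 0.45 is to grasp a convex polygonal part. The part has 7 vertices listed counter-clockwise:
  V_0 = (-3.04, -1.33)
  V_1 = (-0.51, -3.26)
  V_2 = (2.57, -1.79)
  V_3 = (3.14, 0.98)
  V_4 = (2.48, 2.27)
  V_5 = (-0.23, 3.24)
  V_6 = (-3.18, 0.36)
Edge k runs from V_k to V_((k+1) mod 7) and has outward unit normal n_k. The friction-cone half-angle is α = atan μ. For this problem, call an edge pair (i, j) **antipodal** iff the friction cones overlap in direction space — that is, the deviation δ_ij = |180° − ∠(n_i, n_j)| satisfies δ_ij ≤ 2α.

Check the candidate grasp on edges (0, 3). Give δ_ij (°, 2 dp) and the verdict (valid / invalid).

δ = 25.57°, valid

α = atan 0.45 = 24.23°;  2α = 48.46°
edge 0: e_0 = (+2.53, -1.93);  n_0 = (-0.6065, -0.7951)
edge 3: e_3 = (-0.66, +1.29);  n_3 = (+0.8902, +0.4555)
∠(n_0, n_3) = 154.43°
δ = |180° − 154.43°| = 25.57°
25.57° ≤ 2α = 48.46°  →  valid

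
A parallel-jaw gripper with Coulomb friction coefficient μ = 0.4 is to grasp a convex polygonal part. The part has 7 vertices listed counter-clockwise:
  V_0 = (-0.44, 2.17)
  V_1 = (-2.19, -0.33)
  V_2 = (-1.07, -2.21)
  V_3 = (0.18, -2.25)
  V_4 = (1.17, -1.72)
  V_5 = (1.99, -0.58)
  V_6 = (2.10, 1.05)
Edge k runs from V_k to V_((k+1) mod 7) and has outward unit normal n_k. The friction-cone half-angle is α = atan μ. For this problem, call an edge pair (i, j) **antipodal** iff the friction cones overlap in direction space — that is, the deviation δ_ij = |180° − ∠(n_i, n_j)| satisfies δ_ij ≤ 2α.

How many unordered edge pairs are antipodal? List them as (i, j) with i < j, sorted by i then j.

count = 6; pairs: (0,3), (0,4), (0,5), (1,5), (1,6), (2,6)

α = atan 0.4 = 21.80°;  2α = 43.60°
n_0 = (-0.8192, +0.5735)
n_1 = (-0.8591, -0.5118)
n_2 = (-0.0320, -0.9995)
n_3 = (+0.4720, -0.8816)
n_4 = (+0.8118, -0.5839)
n_5 = (+0.9977, -0.0673)
n_6 = (+0.4035, +0.9150)
  (0,1): δ = 114.22°  ·
  (0,2): δ = 56.84°  ·
  (0,3): δ = 26.85°  ✓
  (0,4): δ = 0.74°  ✓
  (0,5): δ = 31.13°  ✓
  (0,6): δ = 101.20°  ·
  (1,2): δ = 122.62°  ·
  (1,3): δ = 92.62°  ·
  (1,4): δ = 66.51°  ·
  (1,5): δ = 34.64°  ✓
  (1,6): δ = 35.42°  ✓
  (2,3): δ = 150.00°  ·
  (2,4): δ = 123.89°  ·
  (2,5): δ = 92.03°  ·
  (2,6): δ = 21.96°  ✓
  (3,4): δ = 153.89°  ·
  (3,5): δ = 122.02°  ·
  (3,6): δ = 51.96°  ·
  (4,5): δ = 148.13°  ·
  (4,6): δ = 78.07°  ·
  (5,6): δ = 109.93°  ·
antipodal pairs: 6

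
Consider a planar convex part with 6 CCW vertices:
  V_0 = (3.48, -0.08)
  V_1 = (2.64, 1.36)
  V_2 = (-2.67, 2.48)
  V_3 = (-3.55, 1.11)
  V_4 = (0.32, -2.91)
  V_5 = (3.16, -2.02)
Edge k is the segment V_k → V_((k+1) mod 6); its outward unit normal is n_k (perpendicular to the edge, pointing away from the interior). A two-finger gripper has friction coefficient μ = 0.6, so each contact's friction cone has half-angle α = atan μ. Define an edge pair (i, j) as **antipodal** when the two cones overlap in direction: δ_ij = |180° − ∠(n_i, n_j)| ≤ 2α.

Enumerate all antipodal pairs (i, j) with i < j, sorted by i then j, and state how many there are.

α = atan 0.6 = 30.96°;  2α = 61.93°
n_0 = (+0.8638, +0.5039)
n_1 = (+0.2064, +0.9785)
n_2 = (-0.8414, +0.5404)
n_3 = (-0.7204, -0.6935)
n_4 = (+0.2990, -0.9542)
n_5 = (+0.9867, -0.1627)
  (0,1): δ = 132.17°  ·
  (0,2): δ = 62.97°  ·
  (0,3): δ = 13.65°  ✓
  (0,4): δ = 77.14°  ·
  (0,5): δ = 140.38°  ·
  (1,2): δ = 110.80°  ·
  (1,3): δ = 34.18°  ✓
  (1,4): δ = 29.31°  ✓
  (1,5): δ = 92.54°  ·
  (2,3): δ = 103.38°  ·
  (2,4): δ = 39.89°  ✓
  (2,5): δ = 23.35°  ✓
  (3,4): δ = 116.51°  ·
  (3,5): δ = 53.28°  ✓
  (4,5): δ = 116.77°  ·
antipodal pairs: 6

count = 6; pairs: (0,3), (1,3), (1,4), (2,4), (2,5), (3,5)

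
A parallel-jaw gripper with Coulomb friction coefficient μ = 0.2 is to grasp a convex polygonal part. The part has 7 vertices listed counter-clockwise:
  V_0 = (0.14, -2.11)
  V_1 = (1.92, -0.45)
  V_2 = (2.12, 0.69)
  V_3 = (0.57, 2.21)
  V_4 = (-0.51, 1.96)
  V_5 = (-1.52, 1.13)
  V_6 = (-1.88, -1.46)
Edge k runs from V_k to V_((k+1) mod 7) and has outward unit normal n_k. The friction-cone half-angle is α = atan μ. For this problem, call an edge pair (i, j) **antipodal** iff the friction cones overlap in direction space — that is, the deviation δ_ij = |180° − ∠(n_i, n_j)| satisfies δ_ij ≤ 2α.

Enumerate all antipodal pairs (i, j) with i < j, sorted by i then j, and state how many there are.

α = atan 0.2 = 11.31°;  2α = 22.62°
n_0 = (+0.6820, -0.7313)
n_1 = (+0.9850, -0.1728)
n_2 = (+0.7002, +0.7140)
n_3 = (-0.2255, +0.9742)
n_4 = (-0.6349, +0.7726)
n_5 = (-0.9905, +0.1377)
n_6 = (-0.3063, -0.9519)
  (0,1): δ = 142.95°  ·
  (0,2): δ = 87.44°  ·
  (0,3): δ = 29.97°  ·
  (0,4): δ = 3.59°  ✓
  (0,5): δ = 39.08°  ·
  (0,6): δ = 119.16°  ·
  (1,2): δ = 124.49°  ·
  (1,3): δ = 67.02°  ·
  (1,4): δ = 40.64°  ·
  (1,5): δ = 2.04°  ✓
  (1,6): δ = 82.11°  ·
  (2,3): δ = 122.53°  ·
  (2,4): δ = 96.15°  ·
  (2,5): δ = 53.47°  ·
  (2,6): δ = 26.60°  ·
  (3,4): δ = 153.62°  ·
  (3,5): δ = 110.95°  ·
  (3,6): δ = 30.87°  ·
  (4,5): δ = 137.33°  ·
  (4,6): δ = 57.25°  ·
  (5,6): δ = 99.92°  ·
antipodal pairs: 2

count = 2; pairs: (0,4), (1,5)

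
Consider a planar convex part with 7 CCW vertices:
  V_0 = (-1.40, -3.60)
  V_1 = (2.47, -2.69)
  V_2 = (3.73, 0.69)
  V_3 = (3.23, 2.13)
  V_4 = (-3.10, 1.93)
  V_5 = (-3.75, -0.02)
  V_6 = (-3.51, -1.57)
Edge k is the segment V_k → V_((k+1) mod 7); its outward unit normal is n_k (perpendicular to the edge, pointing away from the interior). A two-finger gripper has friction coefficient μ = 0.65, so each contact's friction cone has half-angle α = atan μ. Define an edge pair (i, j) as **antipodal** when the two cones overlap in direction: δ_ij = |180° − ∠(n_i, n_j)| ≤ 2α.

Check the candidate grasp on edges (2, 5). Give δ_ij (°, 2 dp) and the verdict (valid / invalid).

α = atan 0.65 = 33.02°;  2α = 66.05°
edge 2: e_2 = (-0.50, +1.44);  n_2 = (+0.9447, +0.3280)
edge 5: e_5 = (+0.24, -1.55);  n_5 = (-0.9882, -0.1530)
∠(n_2, n_5) = 169.65°
δ = |180° − 169.65°| = 10.35°
10.35° ≤ 2α = 66.05°  →  valid

δ = 10.35°, valid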